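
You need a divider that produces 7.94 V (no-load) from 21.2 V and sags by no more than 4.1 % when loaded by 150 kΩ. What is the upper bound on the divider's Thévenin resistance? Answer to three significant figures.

R_th ≤ 6.41 kΩ

Loading drop = R_th/(R_th + R_L) ≤ 0.0410, so R_th ≤ R_L · ε/(1−ε) = 150 kΩ × 0.0410/0.9590 = 6.41 kΩ.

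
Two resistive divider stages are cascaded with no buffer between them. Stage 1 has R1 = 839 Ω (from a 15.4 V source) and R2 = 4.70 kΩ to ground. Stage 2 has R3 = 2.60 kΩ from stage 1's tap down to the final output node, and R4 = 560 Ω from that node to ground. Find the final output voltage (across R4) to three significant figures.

Stage 2 presents R3+R4 = 3160 Ω as a load on stage 1's tap.
Stage 1's lower leg becomes R2‖(R3+R4) = 1890 Ω, so V_mid = 15.4 × 1890/2729 = 10.66 V.
Stage 2 is itself unloaded: V_out = V_mid × R4/(R3+R4) = 10.66 × 560/3160 = 1.89 V.

V_out ≈ 1.89 V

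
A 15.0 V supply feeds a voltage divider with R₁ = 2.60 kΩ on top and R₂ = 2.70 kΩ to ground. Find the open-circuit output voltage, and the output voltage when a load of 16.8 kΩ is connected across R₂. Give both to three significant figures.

Unloaded: 7.64 V; loaded: 7.08 V

Open-circuit: V = 15.0 × 2.70/(2.60 + 2.70) = 7.64 V.
With the load, R₂ becomes R₂‖R_L = 2.326 kΩ, so V = 15.0 × 2.326/4.926 = 7.08 V.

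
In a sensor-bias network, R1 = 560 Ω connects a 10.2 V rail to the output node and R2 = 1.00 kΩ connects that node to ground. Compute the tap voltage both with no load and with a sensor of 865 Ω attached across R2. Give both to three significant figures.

Unloaded: 6.54 V; loaded: 4.62 V

Open-circuit: V = 10.2 × 1000/(560 + 1000) = 6.54 V.
With the load, R2 becomes R2‖R_L = 463.8 Ω, so V = 10.2 × 463.8/1024 = 4.62 V.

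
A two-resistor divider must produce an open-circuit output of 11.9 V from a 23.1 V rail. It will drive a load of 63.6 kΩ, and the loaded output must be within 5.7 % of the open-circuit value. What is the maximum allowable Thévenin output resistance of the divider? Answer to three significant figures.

Loading drop = R_th/(R_th + R_L) ≤ 0.0570, so R_th ≤ R_L · ε/(1−ε) = 63.6 kΩ × 0.0570/0.9430 = 3.84 kΩ.
(Any R1, R2 with R2/(R1+R2) = 0.515 and R1‖R2 ≤ 3.84 kΩ will meet the spec.)

R_th ≤ 3.84 kΩ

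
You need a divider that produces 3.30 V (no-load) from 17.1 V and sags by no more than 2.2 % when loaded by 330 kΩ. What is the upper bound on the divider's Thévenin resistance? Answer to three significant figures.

R_th ≤ 7.42 kΩ

Loading drop = R_th/(R_th + R_L) ≤ 0.0220, so R_th ≤ R_L · ε/(1−ε) = 330 kΩ × 0.0220/0.9780 = 7.42 kΩ.
(Any R1, R2 with R2/(R1+R2) = 0.193 and R1‖R2 ≤ 7.42 kΩ will meet the spec.)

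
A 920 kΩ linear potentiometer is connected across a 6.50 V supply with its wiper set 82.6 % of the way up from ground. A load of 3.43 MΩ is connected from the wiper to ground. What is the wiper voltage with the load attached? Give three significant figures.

V ≈ 5.17 V

The wiper splits the pot into (1−α)R = 160.1 kΩ above and αR = 759.9 kΩ below.
Lower section ‖ load = 622.1 kΩ.
V_wiper = 6.50 × 622.1/(160.1 + 622.1) = 5.17 V.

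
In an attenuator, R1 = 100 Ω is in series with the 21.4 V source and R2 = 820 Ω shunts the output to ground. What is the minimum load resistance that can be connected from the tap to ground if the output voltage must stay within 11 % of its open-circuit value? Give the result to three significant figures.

R_L(min) ≈ 721 Ω

Output resistance R_th = R1‖R2 = (100 × 820)/920.0 = 89.13 Ω.
The fractional drop is R_th/(R_th + R_L); requiring this ≤ 0.110 gives R_L ≥ R_th(1/0.110 − 1) = 89.13 × 8.091 = 721 Ω.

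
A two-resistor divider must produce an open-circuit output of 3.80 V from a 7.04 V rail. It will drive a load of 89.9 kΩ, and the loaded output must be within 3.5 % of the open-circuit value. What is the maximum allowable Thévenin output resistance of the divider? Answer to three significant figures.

R_th ≤ 3.26 kΩ

Loading drop = R_th/(R_th + R_L) ≤ 0.0350, so R_th ≤ R_L · ε/(1−ε) = 89.9 kΩ × 0.0350/0.9650 = 3.26 kΩ.
(Any R1, R2 with R2/(R1+R2) = 0.540 and R1‖R2 ≤ 3.26 kΩ will meet the spec.)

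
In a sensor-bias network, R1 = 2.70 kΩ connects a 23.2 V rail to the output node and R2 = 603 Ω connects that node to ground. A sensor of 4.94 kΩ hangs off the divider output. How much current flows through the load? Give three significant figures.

I_L ≈ 0.780 mA

R2‖R_L = 537.4 Ω; V_out = 23.2 × 537.4/3237 = 3.851 V.
I_L = V_out / R_L = 3.851 / 4.94 kΩ = 0.780 mA.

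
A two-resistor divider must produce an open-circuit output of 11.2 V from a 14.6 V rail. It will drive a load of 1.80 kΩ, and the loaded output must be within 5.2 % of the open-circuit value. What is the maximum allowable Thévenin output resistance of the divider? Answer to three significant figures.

R_th ≤ 98.7 Ω

Loading drop = R_th/(R_th + R_L) ≤ 0.0520, so R_th ≤ R_L · ε/(1−ε) = 1.80 kΩ × 0.0520/0.9480 = 98.7 Ω.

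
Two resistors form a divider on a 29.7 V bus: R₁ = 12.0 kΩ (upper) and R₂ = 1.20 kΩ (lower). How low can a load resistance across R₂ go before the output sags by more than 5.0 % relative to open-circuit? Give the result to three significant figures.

R_L(min) ≈ 20.7 kΩ

Output resistance R_th = R₁‖R₂ = (12.0 × 1.20)/13.20 = 1.091 kΩ.
The fractional drop is R_th/(R_th + R_L); requiring this ≤ 0.0500 gives R_L ≥ R_th(1/0.0500 − 1) = 1.091 × 19.00 = 20.7 kΩ.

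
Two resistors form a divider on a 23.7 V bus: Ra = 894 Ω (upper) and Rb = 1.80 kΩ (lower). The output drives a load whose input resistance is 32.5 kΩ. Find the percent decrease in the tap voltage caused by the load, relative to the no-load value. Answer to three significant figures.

The divider's output (Thévenin) resistance is Ra‖Rb = 597.3 Ω.
Fractional drop under load = R_th/(R_th + R_L) = 597.3 / (597.3 + 32500) = 0.01805.
So the output falls by 1.80 %.

1.80 %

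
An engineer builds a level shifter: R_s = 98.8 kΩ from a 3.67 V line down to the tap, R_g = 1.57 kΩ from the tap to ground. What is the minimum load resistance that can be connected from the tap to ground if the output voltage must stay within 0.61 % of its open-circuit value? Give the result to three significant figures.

Output resistance R_th = R_s‖R_g = (98.8 × 1.57)/100.4 = 1.545 kΩ.
The fractional drop is R_th/(R_th + R_L); requiring this ≤ 0.00610 gives R_L ≥ R_th(1/0.00610 − 1) = 1.545 × 162.9 = 252 kΩ.

R_L(min) ≈ 252 kΩ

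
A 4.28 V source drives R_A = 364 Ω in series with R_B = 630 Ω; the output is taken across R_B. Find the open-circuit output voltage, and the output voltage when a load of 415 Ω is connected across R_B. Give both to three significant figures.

Unloaded: 2.71 V; loaded: 1.74 V

Open-circuit: V = 4.28 × 630/(364 + 630) = 2.71 V.
With the load, R_B becomes R_B‖R_L = 250.2 Ω, so V = 4.28 × 250.2/614.2 = 1.74 V.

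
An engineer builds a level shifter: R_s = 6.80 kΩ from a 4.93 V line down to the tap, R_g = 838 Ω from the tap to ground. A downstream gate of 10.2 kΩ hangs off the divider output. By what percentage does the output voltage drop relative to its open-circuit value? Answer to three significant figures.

The divider's output (Thévenin) resistance is R_s‖R_g = 746.1 Ω.
Fractional drop under load = R_th/(R_th + R_L) = 746.1 / (746.1 + 10200) = 0.06816.
So the output falls by 6.82 %.

6.82 %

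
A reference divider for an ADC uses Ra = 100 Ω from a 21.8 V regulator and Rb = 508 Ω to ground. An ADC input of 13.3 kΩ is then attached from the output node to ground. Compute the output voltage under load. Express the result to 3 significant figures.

The load sits in parallel with Rb: Rb‖R_L = (508 × 13300) / (508 + 13300) = 489.3 Ω.
V_out = 21.8 × 489.3 / (100 + 489.3) = 21.8 × 489.3/589.3 = 18.1 V.

V_out ≈ 18.1 V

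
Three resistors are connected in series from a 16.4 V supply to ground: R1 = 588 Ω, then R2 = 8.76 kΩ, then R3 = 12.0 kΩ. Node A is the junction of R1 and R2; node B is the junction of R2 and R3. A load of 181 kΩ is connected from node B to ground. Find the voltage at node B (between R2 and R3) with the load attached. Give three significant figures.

V ≈ 8.96 V

At node B, R3 is in parallel with the load: R3‖R_L = 11250 Ω.
Below node A the resistance is R2 + (R3‖R_L) = 20010 Ω, so V_A = 16.4 × 20010/20600 = 15.93 V.
Then V_B = V_A × (R3‖R_L)/(R2 + R3‖R_L) = 15.93 × 11250/20010 = 8.96 V.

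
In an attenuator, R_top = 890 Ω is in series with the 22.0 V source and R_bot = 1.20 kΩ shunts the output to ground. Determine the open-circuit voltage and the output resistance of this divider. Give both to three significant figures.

V_th = 12.6 V, R_th = 511 Ω

V_th is the open-circuit tap voltage: 22.0 × 1200/(890 + 1200) = 12.6 V.
With the supply zeroed, R_top and R_bot appear in parallel from the tap: R_th = R_top‖R_bot = (890 × 1200)/2090 = 511 Ω.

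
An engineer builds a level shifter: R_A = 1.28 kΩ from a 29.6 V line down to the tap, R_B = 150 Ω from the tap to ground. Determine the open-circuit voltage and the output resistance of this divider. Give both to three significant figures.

V_th is the open-circuit tap voltage: 29.6 × 150/(1280 + 150) = 3.10 V.
With the supply zeroed, R_A and R_B appear in parallel from the tap: R_th = R_A‖R_B = (1280 × 150)/1430 = 134 Ω.

V_th = 3.10 V, R_th = 134 Ω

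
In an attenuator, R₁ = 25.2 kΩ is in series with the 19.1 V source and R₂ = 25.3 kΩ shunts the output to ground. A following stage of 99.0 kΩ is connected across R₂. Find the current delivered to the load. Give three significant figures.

R₂‖R_L = 20.15 kΩ; V_out = 19.1 × 20.15/45.35 = 8.487 V.
I_L = V_out / R_L = 8.487 / 99.0 kΩ = 0.0857 mA.

I_L ≈ 0.0857 mA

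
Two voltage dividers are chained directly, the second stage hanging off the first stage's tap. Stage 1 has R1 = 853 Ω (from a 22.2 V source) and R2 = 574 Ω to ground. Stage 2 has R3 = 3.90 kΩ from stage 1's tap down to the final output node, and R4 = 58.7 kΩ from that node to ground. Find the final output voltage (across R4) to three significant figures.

Stage 2 presents R3+R4 = 62600 Ω as a load on stage 1's tap.
Stage 1's lower leg becomes R2‖(R3+R4) = 568.8 Ω, so V_mid = 22.2 × 568.8/1422 = 8.881 V.
Stage 2 is itself unloaded: V_out = V_mid × R4/(R3+R4) = 8.881 × 58700/62600 = 8.33 V.

V_out ≈ 8.33 V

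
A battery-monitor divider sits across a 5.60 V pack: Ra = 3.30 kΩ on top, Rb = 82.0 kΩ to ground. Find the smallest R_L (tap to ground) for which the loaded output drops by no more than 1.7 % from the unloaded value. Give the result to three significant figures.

R_L(min) ≈ 183 kΩ

Output resistance R_th = Ra‖Rb = (3.30 × 82.0)/85.30 = 3.172 kΩ.
The fractional drop is R_th/(R_th + R_L); requiring this ≤ 0.0170 gives R_L ≥ R_th(1/0.0170 − 1) = 3.172 × 57.82 = 183 kΩ.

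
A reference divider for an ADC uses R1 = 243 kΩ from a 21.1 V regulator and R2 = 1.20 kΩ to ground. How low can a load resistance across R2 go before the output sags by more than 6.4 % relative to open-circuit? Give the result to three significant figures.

R_L(min) ≈ 17.5 kΩ

Output resistance R_th = R1‖R2 = (243 × 1.20)/244.2 = 1.194 kΩ.
The fractional drop is R_th/(R_th + R_L); requiring this ≤ 0.0640 gives R_L ≥ R_th(1/0.0640 − 1) = 1.194 × 14.62 = 17.5 kΩ.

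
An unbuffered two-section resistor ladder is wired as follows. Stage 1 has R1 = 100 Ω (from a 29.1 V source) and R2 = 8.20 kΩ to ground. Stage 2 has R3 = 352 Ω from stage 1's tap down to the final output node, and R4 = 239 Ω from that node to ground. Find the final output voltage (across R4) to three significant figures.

V_out ≈ 9.96 V

Stage 2 presents R3+R4 = 591.0 Ω as a load on stage 1's tap.
Stage 1's lower leg becomes R2‖(R3+R4) = 551.3 Ω, so V_mid = 29.1 × 551.3/651.3 = 24.63 V.
Stage 2 is itself unloaded: V_out = V_mid × R4/(R3+R4) = 24.63 × 239/591.0 = 9.96 V.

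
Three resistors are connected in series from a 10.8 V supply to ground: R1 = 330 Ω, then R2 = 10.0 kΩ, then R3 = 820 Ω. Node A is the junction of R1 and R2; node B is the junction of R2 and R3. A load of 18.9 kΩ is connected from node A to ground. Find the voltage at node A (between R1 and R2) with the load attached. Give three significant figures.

V ≈ 10.3 V

Below node A the series string R2+R3 = 10820 Ω sits in parallel with the 18900 Ω load: 6881 Ω.
V_A = 10.8 × 6881/(330 + 6881) = 10.3 V.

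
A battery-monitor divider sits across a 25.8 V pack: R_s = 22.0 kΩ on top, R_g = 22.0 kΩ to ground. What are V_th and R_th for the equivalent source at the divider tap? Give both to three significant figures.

V_th is the open-circuit tap voltage: 25.8 × 22.0/(22.0 + 22.0) = 12.9 V.
With the supply zeroed, R_s and R_g appear in parallel from the tap: R_th = R_s‖R_g = (22.0 × 22.0)/44.00 = 11.0 kΩ.

V_th = 12.9 V, R_th = 11.0 kΩ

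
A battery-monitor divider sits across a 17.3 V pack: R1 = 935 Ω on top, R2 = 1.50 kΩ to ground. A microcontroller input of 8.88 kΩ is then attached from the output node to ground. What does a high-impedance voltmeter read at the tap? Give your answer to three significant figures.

The load sits in parallel with R2: R2‖R_L = (1500 × 8880) / (1500 + 8880) = 1283 Ω.
V_out = 17.3 × 1283 / (935 + 1283) = 17.3 × 1283/2218 = 10.0 V.
(Unloaded it would have been 10.7 V.)

V_out ≈ 10.0 V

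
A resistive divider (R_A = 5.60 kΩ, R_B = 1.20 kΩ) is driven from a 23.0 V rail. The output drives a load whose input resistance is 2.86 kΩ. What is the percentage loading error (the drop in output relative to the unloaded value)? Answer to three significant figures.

25.7 %

The divider's output (Thévenin) resistance is R_A‖R_B = 0.9882 kΩ.
Fractional drop under load = R_th/(R_th + R_L) = 0.9882 / (0.9882 + 2.86) = 0.2568.
So the output falls by 25.7 %.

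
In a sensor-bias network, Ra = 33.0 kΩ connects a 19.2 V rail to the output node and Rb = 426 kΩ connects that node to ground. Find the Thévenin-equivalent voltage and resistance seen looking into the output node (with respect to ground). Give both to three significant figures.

V_th is the open-circuit tap voltage: 19.2 × 426/(33.0 + 426) = 17.8 V.
With the supply zeroed, Ra and Rb appear in parallel from the tap: R_th = Ra‖Rb = (33.0 × 426)/459.0 = 30.6 kΩ.

V_th = 17.8 V, R_th = 30.6 kΩ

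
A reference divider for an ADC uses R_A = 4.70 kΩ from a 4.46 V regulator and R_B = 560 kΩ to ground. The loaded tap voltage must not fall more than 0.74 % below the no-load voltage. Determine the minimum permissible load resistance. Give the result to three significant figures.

Output resistance R_th = R_A‖R_B = (4.70 × 560)/564.7 = 4.661 kΩ.
The fractional drop is R_th/(R_th + R_L); requiring this ≤ 0.00740 gives R_L ≥ R_th(1/0.00740 − 1) = 4.661 × 134.1 = 625 kΩ.

R_L(min) ≈ 625 kΩ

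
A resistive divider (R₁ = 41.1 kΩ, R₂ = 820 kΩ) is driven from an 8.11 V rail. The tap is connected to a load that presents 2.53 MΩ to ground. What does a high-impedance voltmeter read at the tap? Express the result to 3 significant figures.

V_out ≈ 7.61 V

The load sits in parallel with R₂: R₂‖R_L = (820 × 2530) / (820 + 2530) = 619.3 kΩ.
V_out = 8.11 × 619.3 / (41.1 + 619.3) = 8.11 × 619.3/660.4 = 7.61 V.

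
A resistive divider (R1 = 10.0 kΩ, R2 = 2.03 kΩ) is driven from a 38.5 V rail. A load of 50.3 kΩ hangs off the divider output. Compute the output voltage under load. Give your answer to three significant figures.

The load sits in parallel with R2: R2‖R_L = (2.03 × 50.3) / (2.03 + 50.3) = 1.951 kΩ.
V_out = 38.5 × 1.951 / (10.0 + 1.951) = 38.5 × 1.951/11.95 = 6.29 V.

V_out ≈ 6.29 V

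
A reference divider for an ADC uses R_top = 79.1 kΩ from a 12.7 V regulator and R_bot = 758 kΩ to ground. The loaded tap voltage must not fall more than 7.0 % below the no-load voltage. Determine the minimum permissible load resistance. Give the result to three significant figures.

Output resistance R_th = R_top‖R_bot = (79.1 × 758)/837.1 = 71.63 kΩ.
The fractional drop is R_th/(R_th + R_L); requiring this ≤ 0.0700 gives R_L ≥ R_th(1/0.0700 − 1) = 71.63 × 13.29 = 952 kΩ.

R_L(min) ≈ 952 kΩ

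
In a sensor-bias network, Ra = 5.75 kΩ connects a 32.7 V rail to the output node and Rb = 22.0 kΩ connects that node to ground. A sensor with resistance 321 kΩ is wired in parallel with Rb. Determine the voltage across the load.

V_out ≈ 25.6 V

The load sits in parallel with Rb: Rb‖R_L = (22.0 × 321) / (22.0 + 321) = 20.59 kΩ.
V_out = 32.7 × 20.59 / (5.75 + 20.59) = 32.7 × 20.59/26.34 = 25.6 V.
(Unloaded it would have been 25.9 V.)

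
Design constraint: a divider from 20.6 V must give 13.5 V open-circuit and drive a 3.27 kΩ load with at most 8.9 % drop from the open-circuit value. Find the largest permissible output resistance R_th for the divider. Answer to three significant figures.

R_th ≤ 319 Ω

Loading drop = R_th/(R_th + R_L) ≤ 0.0890, so R_th ≤ R_L · ε/(1−ε) = 3.27 kΩ × 0.0890/0.9110 = 319 Ω.
(Any R1, R2 with R2/(R1+R2) = 0.655 and R1‖R2 ≤ 319 Ω will meet the spec.)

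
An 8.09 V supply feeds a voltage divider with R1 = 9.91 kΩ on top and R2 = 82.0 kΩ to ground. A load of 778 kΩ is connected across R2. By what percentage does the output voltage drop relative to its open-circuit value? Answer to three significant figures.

The divider's output (Thévenin) resistance is R1‖R2 = 8.841 kΩ.
Fractional drop under load = R_th/(R_th + R_L) = 8.841 / (8.841 + 778) = 0.01124.
So the output falls by 1.12 %.

1.12 %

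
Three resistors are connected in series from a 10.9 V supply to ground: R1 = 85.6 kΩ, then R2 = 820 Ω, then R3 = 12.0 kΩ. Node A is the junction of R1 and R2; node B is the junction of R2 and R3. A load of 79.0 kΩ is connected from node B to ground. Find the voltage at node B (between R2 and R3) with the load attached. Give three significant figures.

At node B, R3 is in parallel with the load: R3‖R_L = 10420 Ω.
Below node A the resistance is R2 + (R3‖R_L) = 11240 Ω, so V_A = 10.9 × 11240/96840 = 1.265 V.
Then V_B = V_A × (R3‖R_L)/(R2 + R3‖R_L) = 1.265 × 10420/11240 = 1.17 V.

V ≈ 1.17 V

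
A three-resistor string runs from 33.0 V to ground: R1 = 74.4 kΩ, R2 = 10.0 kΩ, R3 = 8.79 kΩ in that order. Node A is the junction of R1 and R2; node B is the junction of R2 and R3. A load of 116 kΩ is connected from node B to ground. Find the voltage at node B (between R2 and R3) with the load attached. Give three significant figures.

V ≈ 2.91 V

At node B, R3 is in parallel with the load: R3‖R_L = 8.171 kΩ.
Below node A the resistance is R2 + (R3‖R_L) = 18.17 kΩ, so V_A = 33.0 × 18.17/92.57 = 6.478 V.
Then V_B = V_A × (R3‖R_L)/(R2 + R3‖R_L) = 6.478 × 8.171/18.17 = 2.91 V.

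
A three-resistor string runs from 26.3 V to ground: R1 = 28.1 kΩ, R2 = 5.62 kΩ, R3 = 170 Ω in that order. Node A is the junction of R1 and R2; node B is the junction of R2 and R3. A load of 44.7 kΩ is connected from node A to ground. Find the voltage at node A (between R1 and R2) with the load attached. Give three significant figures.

Below node A the series string R2+R3 = 5790 Ω sits in parallel with the 44700 Ω load: 5126 Ω.
V_A = 26.3 × 5126/(28100 + 5126) = 4.06 V.

V ≈ 4.06 V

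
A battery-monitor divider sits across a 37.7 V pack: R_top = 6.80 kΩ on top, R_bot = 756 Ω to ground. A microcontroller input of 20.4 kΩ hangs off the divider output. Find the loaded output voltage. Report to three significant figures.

V_out ≈ 3.65 V

The load sits in parallel with R_bot: R_bot‖R_L = (756 × 20400) / (756 + 20400) = 729.0 Ω.
V_out = 37.7 × 729.0 / (6800 + 729.0) = 37.7 × 729.0/7529 = 3.65 V.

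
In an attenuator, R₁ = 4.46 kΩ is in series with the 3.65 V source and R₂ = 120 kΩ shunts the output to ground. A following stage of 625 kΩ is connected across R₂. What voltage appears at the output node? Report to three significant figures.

V_out ≈ 3.50 V

The load sits in parallel with R₂: R₂‖R_L = (120 × 625) / (120 + 625) = 100.7 kΩ.
V_out = 3.65 × 100.7 / (4.46 + 100.7) = 3.65 × 100.7/105.1 = 3.50 V.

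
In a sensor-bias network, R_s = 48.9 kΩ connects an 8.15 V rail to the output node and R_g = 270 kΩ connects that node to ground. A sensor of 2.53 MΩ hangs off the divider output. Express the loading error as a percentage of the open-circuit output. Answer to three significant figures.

The divider's output (Thévenin) resistance is R_s‖R_g = 41.40 kΩ.
Fractional drop under load = R_th/(R_th + R_L) = 41.40 / (41.40 + 2530) = 0.01610.
So the output falls by 1.61 %.

1.61 %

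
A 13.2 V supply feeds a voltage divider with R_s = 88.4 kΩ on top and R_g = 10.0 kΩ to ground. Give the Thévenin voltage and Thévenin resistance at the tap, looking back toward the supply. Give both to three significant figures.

V_th is the open-circuit tap voltage: 13.2 × 10.0/(88.4 + 10.0) = 1.34 V.
With the supply zeroed, R_s and R_g appear in parallel from the tap: R_th = R_s‖R_g = (88.4 × 10.0)/98.40 = 8.98 kΩ.

V_th = 1.34 V, R_th = 8.98 kΩ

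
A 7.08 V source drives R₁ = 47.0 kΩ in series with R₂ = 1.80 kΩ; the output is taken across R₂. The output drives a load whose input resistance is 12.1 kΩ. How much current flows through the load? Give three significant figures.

I_L ≈ 0.0189 mA

R₂‖R_L = 1.567 kΩ; V_out = 7.08 × 1.567/48.57 = 0.2284 V.
I_L = V_out / R_L = 0.2284 / 12.1 kΩ = 0.0189 mA.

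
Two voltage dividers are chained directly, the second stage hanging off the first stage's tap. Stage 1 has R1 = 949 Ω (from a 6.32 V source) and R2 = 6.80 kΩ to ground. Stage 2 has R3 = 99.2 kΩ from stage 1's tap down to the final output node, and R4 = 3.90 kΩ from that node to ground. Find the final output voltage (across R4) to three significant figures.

V_out ≈ 0.208 V

Stage 2 presents R3+R4 = 103100 Ω as a load on stage 1's tap.
Stage 1's lower leg becomes R2‖(R3+R4) = 6379 Ω, so V_mid = 6.32 × 6379/7328 = 5.502 V.
Stage 2 is itself unloaded: V_out = V_mid × R4/(R3+R4) = 5.502 × 3900/103100 = 0.208 V.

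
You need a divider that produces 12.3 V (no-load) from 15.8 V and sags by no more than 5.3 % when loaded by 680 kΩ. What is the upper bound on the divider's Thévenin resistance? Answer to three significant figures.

Loading drop = R_th/(R_th + R_L) ≤ 0.0530, so R_th ≤ R_L · ε/(1−ε) = 680 kΩ × 0.0530/0.9470 = 38.1 kΩ.

R_th ≤ 38.1 kΩ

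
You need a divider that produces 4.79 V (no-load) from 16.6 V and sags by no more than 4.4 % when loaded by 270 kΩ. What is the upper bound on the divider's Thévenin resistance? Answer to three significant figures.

R_th ≤ 12.4 kΩ

Loading drop = R_th/(R_th + R_L) ≤ 0.0440, so R_th ≤ R_L · ε/(1−ε) = 270 kΩ × 0.0440/0.9560 = 12.4 kΩ.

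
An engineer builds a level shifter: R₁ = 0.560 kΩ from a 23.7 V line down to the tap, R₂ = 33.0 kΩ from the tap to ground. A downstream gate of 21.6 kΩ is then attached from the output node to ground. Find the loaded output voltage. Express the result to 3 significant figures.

The load sits in parallel with R₂: R₂‖R_L = (33000 × 21600) / (33000 + 21600) = 13050 Ω.
V_out = 23.7 × 13050 / (560 + 13050) = 23.7 × 13050/13610 = 22.7 V.

V_out ≈ 22.7 V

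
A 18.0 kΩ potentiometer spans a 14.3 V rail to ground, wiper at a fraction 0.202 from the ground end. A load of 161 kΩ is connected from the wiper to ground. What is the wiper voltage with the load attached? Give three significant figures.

V ≈ 2.84 V

The wiper splits the pot into (1−α)R = 14.36 kΩ above and αR = 3.636 kΩ below.
Lower section ‖ load = 3.556 kΩ.
V_wiper = 14.3 × 3.556/(14.36 + 3.556) = 2.84 V.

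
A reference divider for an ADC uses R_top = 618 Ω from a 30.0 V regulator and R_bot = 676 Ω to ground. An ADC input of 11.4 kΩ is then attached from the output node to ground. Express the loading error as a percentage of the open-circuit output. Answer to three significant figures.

2.75 %

The divider's output (Thévenin) resistance is R_top‖R_bot = 322.9 Ω.
Fractional drop under load = R_th/(R_th + R_L) = 322.9 / (322.9 + 11400) = 0.02754.
So the output falls by 2.75 %.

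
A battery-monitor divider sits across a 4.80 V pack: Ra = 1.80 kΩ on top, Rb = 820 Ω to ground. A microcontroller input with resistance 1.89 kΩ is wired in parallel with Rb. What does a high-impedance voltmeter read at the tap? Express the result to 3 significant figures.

V_out ≈ 1.16 V

The load sits in parallel with Rb: Rb‖R_L = (820 × 1890) / (820 + 1890) = 571.9 Ω.
V_out = 4.80 × 571.9 / (1800 + 571.9) = 4.80 × 571.9/2372 = 1.16 V.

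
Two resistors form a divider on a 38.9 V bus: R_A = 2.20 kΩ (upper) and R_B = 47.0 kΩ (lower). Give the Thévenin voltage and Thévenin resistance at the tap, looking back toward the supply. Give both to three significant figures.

V_th is the open-circuit tap voltage: 38.9 × 47.0/(2.20 + 47.0) = 37.2 V.
With the supply zeroed, R_A and R_B appear in parallel from the tap: R_th = R_A‖R_B = (2.20 × 47.0)/49.20 = 2.10 kΩ.

V_th = 37.2 V, R_th = 2.10 kΩ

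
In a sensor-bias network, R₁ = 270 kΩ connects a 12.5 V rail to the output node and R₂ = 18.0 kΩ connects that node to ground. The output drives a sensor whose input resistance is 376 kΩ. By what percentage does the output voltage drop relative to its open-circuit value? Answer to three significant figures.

4.30 %

The divider's output (Thévenin) resistance is R₁‖R₂ = 16.88 kΩ.
Fractional drop under load = R_th/(R_th + R_L) = 16.88 / (16.88 + 376) = 0.04295.
So the output falls by 4.30 %.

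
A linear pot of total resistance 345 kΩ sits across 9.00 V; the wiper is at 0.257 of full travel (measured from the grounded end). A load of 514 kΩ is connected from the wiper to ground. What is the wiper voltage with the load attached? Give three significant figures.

V ≈ 2.05 V

The wiper splits the pot into (1−α)R = 256.3 kΩ above and αR = 88.67 kΩ below.
Lower section ‖ load = 75.62 kΩ.
V_wiper = 9.00 × 75.62/(256.3 + 75.62) = 2.05 V.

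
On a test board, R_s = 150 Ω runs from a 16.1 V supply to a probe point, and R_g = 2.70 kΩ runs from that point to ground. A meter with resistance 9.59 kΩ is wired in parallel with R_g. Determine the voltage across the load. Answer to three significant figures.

V_out ≈ 15.0 V

The load sits in parallel with R_g: R_g‖R_L = (2700 × 9590) / (2700 + 9590) = 2107 Ω.
V_out = 16.1 × 2107 / (150 + 2107) = 16.1 × 2107/2257 = 15.0 V.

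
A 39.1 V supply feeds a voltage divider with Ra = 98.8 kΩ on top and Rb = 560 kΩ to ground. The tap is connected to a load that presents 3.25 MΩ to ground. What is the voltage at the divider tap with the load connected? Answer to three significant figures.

V_out ≈ 32.4 V

The load sits in parallel with Rb: Rb‖R_L = (560 × 3250) / (560 + 3250) = 477.7 kΩ.
V_out = 39.1 × 477.7 / (98.8 + 477.7) = 39.1 × 477.7/576.5 = 32.4 V.
(Unloaded it would have been 33.2 V.)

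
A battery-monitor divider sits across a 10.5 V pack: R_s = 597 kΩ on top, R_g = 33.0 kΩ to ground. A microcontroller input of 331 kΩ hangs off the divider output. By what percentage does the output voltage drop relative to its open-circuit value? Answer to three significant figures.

8.63 %

Unloaded V = 10.5 × 33.0/630.0 = 0.55000 V.
Loaded: R_g‖R_L = 30.01 kΩ, giving V = 10.5 × 30.01/627.0 = 0.50252 V.
Drop = (0.55000 − 0.50252) / 0.55000 = 8.63 %.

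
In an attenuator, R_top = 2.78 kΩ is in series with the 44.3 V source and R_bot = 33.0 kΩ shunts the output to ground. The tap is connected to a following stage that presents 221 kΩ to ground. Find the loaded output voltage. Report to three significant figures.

The load sits in parallel with R_bot: R_bot‖R_L = (33.0 × 221) / (33.0 + 221) = 28.71 kΩ.
V_out = 44.3 × 28.71 / (2.78 + 28.71) = 44.3 × 28.71/31.49 = 40.4 V.

V_out ≈ 40.4 V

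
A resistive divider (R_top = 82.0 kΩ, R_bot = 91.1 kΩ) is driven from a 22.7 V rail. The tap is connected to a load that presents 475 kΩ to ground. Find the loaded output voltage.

The load sits in parallel with R_bot: R_bot‖R_L = (91.1 × 475) / (91.1 + 475) = 76.44 kΩ.
V_out = 22.7 × 76.44 / (82.0 + 76.44) = 22.7 × 76.44/158.4 = 11.0 V.
(Unloaded it would have been 11.9 V.)

V_out ≈ 11.0 V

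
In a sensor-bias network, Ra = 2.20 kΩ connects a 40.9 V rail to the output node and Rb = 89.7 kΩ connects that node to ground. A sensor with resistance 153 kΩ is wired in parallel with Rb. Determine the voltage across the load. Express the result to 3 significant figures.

V_out ≈ 39.4 V

The load sits in parallel with Rb: Rb‖R_L = (89.7 × 153) / (89.7 + 153) = 56.55 kΩ.
V_out = 40.9 × 56.55 / (2.20 + 56.55) = 40.9 × 56.55/58.75 = 39.4 V.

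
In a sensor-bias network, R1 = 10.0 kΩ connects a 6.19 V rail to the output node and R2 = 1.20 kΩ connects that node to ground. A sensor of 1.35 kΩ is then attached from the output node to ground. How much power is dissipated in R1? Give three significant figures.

P ≈ 3.39 mW

Total resistance from the source is R1 + (R2‖R_L) = 10.64 kΩ, so I = 6.19/10.64 kΩ = 0.5820 mA.
P = I²·R1 = (0.5820 mA)² × 10.0 kΩ = 3.39 mW.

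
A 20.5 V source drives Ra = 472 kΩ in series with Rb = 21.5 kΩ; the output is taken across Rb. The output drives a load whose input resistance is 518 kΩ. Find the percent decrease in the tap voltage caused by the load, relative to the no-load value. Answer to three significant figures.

The divider's output (Thévenin) resistance is Ra‖Rb = 20.56 kΩ.
Fractional drop under load = R_th/(R_th + R_L) = 20.56 / (20.56 + 518) = 0.03818.
So the output falls by 3.82 %.

3.82 %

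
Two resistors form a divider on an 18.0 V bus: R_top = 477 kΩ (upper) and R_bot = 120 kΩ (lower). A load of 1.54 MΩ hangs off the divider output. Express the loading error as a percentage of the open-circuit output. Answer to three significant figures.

5.86 %

The divider's output (Thévenin) resistance is R_top‖R_bot = 95.88 kΩ.
Fractional drop under load = R_th/(R_th + R_L) = 95.88 / (95.88 + 1540) = 0.05861.
So the output falls by 5.86 %.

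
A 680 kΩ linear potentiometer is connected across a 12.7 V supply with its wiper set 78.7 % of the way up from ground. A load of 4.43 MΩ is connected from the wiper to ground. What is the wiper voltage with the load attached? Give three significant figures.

V ≈ 9.74 V

The wiper splits the pot into (1−α)R = 144.8 kΩ above and αR = 535.2 kΩ below.
Lower section ‖ load = 477.5 kΩ.
V_wiper = 12.7 × 477.5/(144.8 + 477.5) = 9.74 V.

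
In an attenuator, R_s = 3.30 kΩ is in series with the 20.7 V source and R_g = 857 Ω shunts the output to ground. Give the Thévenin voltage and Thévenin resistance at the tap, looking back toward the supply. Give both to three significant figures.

V_th = 4.27 V, R_th = 680 Ω

V_th is the open-circuit tap voltage: 20.7 × 857/(3300 + 857) = 4.27 V.
With the supply zeroed, R_s and R_g appear in parallel from the tap: R_th = R_s‖R_g = (3300 × 857)/4157 = 680 Ω.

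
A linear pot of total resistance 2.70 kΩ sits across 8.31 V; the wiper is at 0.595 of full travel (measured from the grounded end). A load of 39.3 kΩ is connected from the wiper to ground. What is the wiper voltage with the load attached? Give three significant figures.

The wiper splits the pot into (1−α)R = 1.093 kΩ above and αR = 1.607 kΩ below.
Lower section ‖ load = 1.543 kΩ.
V_wiper = 8.31 × 1.543/(1.093 + 1.543) = 4.86 V.

V ≈ 4.86 V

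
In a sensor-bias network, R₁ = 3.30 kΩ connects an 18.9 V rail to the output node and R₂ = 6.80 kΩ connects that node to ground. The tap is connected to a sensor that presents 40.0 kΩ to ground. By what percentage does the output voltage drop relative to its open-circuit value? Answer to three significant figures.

5.26 %

The divider's output (Thévenin) resistance is R₁‖R₂ = 2.222 kΩ.
Fractional drop under load = R_th/(R_th + R_L) = 2.222 / (2.222 + 40.0) = 0.05262.
So the output falls by 5.26 %.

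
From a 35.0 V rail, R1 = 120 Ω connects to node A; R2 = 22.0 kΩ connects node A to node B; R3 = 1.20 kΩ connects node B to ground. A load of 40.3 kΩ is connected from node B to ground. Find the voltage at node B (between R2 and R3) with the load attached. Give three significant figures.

V ≈ 1.75 V

At node B, R3 is in parallel with the load: R3‖R_L = 1165 Ω.
Below node A the resistance is R2 + (R3‖R_L) = 23170 Ω, so V_A = 35.0 × 23170/23290 = 34.82 V.
Then V_B = V_A × (R3‖R_L)/(R2 + R3‖R_L) = 34.82 × 1165/23170 = 1.75 V.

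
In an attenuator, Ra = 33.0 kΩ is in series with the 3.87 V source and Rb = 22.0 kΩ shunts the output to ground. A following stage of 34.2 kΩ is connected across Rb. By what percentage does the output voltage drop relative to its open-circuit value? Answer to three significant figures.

Unloaded V = 3.87 × 22.0/55.00 = 1.548 V.
Loaded: Rb‖R_L = 13.39 kΩ, giving V = 3.87 × 13.39/46.39 = 1.117 V.
Drop = (1.548 − 1.117) / 1.548 = 27.8 %.

27.8 %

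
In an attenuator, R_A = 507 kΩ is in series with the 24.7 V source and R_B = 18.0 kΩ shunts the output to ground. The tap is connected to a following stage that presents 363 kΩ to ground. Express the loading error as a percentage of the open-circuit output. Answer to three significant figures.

4.57 %

The divider's output (Thévenin) resistance is R_A‖R_B = 17.38 kΩ.
Fractional drop under load = R_th/(R_th + R_L) = 17.38 / (17.38 + 363) = 0.04570.
So the output falls by 4.57 %.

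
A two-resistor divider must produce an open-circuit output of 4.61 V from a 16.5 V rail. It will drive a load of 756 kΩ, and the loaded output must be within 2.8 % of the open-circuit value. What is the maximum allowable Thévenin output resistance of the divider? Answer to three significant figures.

Loading drop = R_th/(R_th + R_L) ≤ 0.0280, so R_th ≤ R_L · ε/(1−ε) = 756 kΩ × 0.0280/0.9720 = 21.8 kΩ.

R_th ≤ 21.8 kΩ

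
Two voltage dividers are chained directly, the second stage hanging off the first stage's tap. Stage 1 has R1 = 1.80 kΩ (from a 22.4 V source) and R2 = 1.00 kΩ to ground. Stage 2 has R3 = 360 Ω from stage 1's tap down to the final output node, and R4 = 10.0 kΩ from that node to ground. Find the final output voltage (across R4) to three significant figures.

Stage 2 presents R3+R4 = 10360 Ω as a load on stage 1's tap.
Stage 1's lower leg becomes R2‖(R3+R4) = 912.0 Ω, so V_mid = 22.4 × 912.0/2712 = 7.533 V.
Stage 2 is itself unloaded: V_out = V_mid × R4/(R3+R4) = 7.533 × 10000/10360 = 7.27 V.

V_out ≈ 7.27 V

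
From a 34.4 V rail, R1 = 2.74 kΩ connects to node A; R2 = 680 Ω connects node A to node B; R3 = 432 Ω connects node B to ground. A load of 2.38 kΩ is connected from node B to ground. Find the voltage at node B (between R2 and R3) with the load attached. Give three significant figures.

At node B, R3 is in parallel with the load: R3‖R_L = 365.6 Ω.
Below node A the resistance is R2 + (R3‖R_L) = 1046 Ω, so V_A = 34.4 × 1046/3786 = 9.502 V.
Then V_B = V_A × (R3‖R_L)/(R2 + R3‖R_L) = 9.502 × 365.6/1046 = 3.32 V.

V ≈ 3.32 V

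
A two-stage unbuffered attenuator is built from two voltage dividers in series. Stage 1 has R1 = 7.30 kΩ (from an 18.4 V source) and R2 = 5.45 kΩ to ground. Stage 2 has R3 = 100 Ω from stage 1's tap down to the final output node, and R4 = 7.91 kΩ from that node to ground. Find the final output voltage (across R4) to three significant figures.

Stage 2 presents R3+R4 = 8010 Ω as a load on stage 1's tap.
Stage 1's lower leg becomes R2‖(R3+R4) = 3243 Ω, so V_mid = 18.4 × 3243/10540 = 5.660 V.
Stage 2 is itself unloaded: V_out = V_mid × R4/(R3+R4) = 5.660 × 7910/8010 = 5.59 V.

V_out ≈ 5.59 V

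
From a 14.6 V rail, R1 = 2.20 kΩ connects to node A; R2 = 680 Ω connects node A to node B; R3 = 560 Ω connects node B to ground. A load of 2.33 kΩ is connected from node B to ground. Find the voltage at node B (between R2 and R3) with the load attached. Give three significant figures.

At node B, R3 is in parallel with the load: R3‖R_L = 451.5 Ω.
Below node A the resistance is R2 + (R3‖R_L) = 1131 Ω, so V_A = 14.6 × 1131/3331 = 4.959 V.
Then V_B = V_A × (R3‖R_L)/(R2 + R3‖R_L) = 4.959 × 451.5/1131 = 1.98 V.

V ≈ 1.98 V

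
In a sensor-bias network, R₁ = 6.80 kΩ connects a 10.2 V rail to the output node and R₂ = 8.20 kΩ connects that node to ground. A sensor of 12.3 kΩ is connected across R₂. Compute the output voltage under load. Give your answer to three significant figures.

V_out ≈ 4.28 V

The load sits in parallel with R₂: R₂‖R_L = (8.20 × 12.3) / (8.20 + 12.3) = 4.920 kΩ.
V_out = 10.2 × 4.920 / (6.80 + 4.920) = 10.2 × 4.920/11.72 = 4.28 V.
(Unloaded it would have been 5.58 V.)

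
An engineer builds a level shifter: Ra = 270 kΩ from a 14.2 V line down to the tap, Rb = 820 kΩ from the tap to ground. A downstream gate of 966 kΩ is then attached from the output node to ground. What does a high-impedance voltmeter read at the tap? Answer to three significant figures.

The load sits in parallel with Rb: Rb‖R_L = (820 × 966) / (820 + 966) = 443.5 kΩ.
V_out = 14.2 × 443.5 / (270 + 443.5) = 14.2 × 443.5/713.5 = 8.83 V.
(Unloaded it would have been 10.7 V.)

V_out ≈ 8.83 V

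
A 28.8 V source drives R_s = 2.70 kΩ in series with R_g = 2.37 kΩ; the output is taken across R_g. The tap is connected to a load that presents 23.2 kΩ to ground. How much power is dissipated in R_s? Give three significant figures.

Total resistance from the source is R_s + (R_g‖R_L) = 4.850 kΩ, so I = 28.8/4.850 kΩ = 5.938 mA.
P = I²·R_s = (5.938 mA)² × 2.70 kΩ = 95.2 mW.

P ≈ 95.2 mW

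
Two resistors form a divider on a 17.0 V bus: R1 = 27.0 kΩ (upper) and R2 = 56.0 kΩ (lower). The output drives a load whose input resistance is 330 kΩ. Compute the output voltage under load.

The load sits in parallel with R2: R2‖R_L = (56.0 × 330) / (56.0 + 330) = 47.88 kΩ.
V_out = 17.0 × 47.88 / (27.0 + 47.88) = 17.0 × 47.88/74.88 = 10.9 V.
(Unloaded it would have been 11.5 V.)

V_out ≈ 10.9 V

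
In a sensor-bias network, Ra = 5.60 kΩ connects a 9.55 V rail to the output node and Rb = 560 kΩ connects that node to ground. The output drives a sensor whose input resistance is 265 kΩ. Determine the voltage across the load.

The load sits in parallel with Rb: Rb‖R_L = (560 × 265) / (560 + 265) = 179.9 kΩ.
V_out = 9.55 × 179.9 / (5.60 + 179.9) = 9.55 × 179.9/185.5 = 9.26 V.
(Unloaded it would have been 9.46 V.)

V_out ≈ 9.26 V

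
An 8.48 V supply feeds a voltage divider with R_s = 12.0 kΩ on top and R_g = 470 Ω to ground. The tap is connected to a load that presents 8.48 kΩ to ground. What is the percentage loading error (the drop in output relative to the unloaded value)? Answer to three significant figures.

5.06 %

The divider's output (Thévenin) resistance is R_s‖R_g = 452.3 Ω.
Fractional drop under load = R_th/(R_th + R_L) = 452.3 / (452.3 + 8480) = 0.05063.
So the output falls by 5.06 %.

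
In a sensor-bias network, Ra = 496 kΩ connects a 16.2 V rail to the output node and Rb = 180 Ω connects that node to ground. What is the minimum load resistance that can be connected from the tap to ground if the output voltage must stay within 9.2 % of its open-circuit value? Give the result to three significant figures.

R_L(min) ≈ 1.78 kΩ

Output resistance R_th = Ra‖Rb = (496000 × 180)/496200 = 179.9 Ω.
The fractional drop is R_th/(R_th + R_L); requiring this ≤ 0.0920 gives R_L ≥ R_th(1/0.0920 − 1) = 179.9 × 9.870 = 1.78 kΩ.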